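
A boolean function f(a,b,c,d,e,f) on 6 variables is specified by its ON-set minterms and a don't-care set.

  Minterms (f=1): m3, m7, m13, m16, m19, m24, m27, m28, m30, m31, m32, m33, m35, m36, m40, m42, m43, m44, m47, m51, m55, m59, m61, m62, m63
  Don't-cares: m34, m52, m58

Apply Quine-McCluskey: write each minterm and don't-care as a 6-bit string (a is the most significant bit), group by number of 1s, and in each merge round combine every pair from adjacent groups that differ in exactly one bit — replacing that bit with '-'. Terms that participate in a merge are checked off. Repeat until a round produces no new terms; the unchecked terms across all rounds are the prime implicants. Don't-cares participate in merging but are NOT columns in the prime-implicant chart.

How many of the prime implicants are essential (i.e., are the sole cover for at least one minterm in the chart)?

size-2^0 implicants → 000011(✓)  000111(✓)  001101  010000(✓)  010011(✓)  011000(✓)  011011(✓)  011100(✓)  011110(✓)  011111(✓)  100000(✓)  100001(✓)  100010(✓)  100011(✓)  100100(✓)  101000(✓)  101010(✓)  101011(✓)  101100(✓)  101111(✓)  110011(✓)  110100(✓)  110111(✓)  111010(✓)  111011(✓)  111101(✓)  111110(✓)  111111(✓)
size-2^1 implicants → -00011(✓)  -10011(✓)  -11011(✓)  -11110(✓)  -11111(✓)  0-0011(✓)  000-11  01-000  01-011(✓)  011-00  011-11(✓)  0111-0  01111-(✓)  1-0011(✓)  1-0100  1-1010(✓)  1-1011(✓)  1-1111(✓)  10-000(✓)  10-010(✓)  10-011(✓)  10-100(✓)  100-00(✓)  1000-0(✓)  1000-1(✓)  10000-(✓)  10001-(✓)  101-00(✓)  101-11(✓)  1010-0(✓)  10101-(✓)  11-011(✓)  11-111(✓)  110-11(✓)  111-10(✓)  111-11(✓)  11101-(✓)  1111-1  11111-(✓)
size-2^2 implicants → --0011  -1-011  -11-11  -1111-  1--011  1-1-11  1-101-  10--00  10-0-0  10-01-  1000--  11--11  111-1-
Unchecked terms (primes): --0011, -1-011, -11-11, -1111-, 000-11, 001101, 01-000, 011-00, 0111-0, 1--011, 1-0100, 1-1-11, 1-101-, 10--00, 10-0-0, 10-01-, 1000--, 11--11, 111-1-, 1111-1
Minterm coverage:
  m3 ⊆ --0011,000-11
  m7 ⊆ 000-11 [E]
  m13 ⊆ 001101 [E]
  m16 ⊆ 01-000 [E]
  m19 ⊆ --0011,-1-011
  m24 ⊆ 01-000,011-00
  m27 ⊆ -1-011,-11-11
  m28 ⊆ 011-00,0111-0
  m30 ⊆ -1111-,0111-0
  m31 ⊆ -11-11,-1111-
  m32 ⊆ 10--00,10-0-0,1000--
  m33 ⊆ 1000-- [E]
  m35 ⊆ --0011,1--011,10-01-,1000--
  m36 ⊆ 1-0100,10--00
  m40 ⊆ 10--00,10-0-0
  m42 ⊆ 1-101-,10-0-0,10-01-
  m43 ⊆ 1--011,1-1-11,1-101-,10-01-
  m44 ⊆ 10--00 [E]
  m47 ⊆ 1-1-11 [E]
  m51 ⊆ --0011,-1-011,1--011,11--11
  m55 ⊆ 11--11 [E]
  m59 ⊆ -1-011,-11-11,1--011,1-1-11,1-101-,11--11,111-1-
  m61 ⊆ 1111-1 [E]
  m62 ⊆ -1111-,111-1-
  m63 ⊆ -11-11,-1111-,1-1-11,11--11,111-1-,1111-1
E = {000-11, 001101, 01-000, 1-1-11, 10--00, 1000--, 11--11, 1111-1}

8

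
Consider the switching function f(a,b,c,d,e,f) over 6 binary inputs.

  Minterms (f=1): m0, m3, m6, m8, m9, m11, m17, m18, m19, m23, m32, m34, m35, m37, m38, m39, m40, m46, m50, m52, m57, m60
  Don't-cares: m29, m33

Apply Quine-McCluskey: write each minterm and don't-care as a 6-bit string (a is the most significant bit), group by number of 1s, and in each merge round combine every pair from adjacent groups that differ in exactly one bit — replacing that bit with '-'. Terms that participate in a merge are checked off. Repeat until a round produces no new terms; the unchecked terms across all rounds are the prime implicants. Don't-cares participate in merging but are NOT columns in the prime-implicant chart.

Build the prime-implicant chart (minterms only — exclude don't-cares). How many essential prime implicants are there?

8

Round 0: 000000✓ 000011✓ 000110✓ 001000✓ 001001✓ 001011✓ 010001✓ 010010✓ 010011✓ 010111✓ 011101 100000✓ 100001✓ 100010✓ 100011✓ 100101✓ 100110✓ 100111✓ 101000✓ 101110✓ 110010✓ 110100✓ 111001 111100✓
Round 1: -00000✓ -00011 -00110 -01000✓ -10010 0-0011 00-000✓ 00-011 0010-1 00100- 010-11 0100-1 01001- 1-0010 10-000✓ 10-110 100-01✓ 100-10✓ 100-11✓ 1000-0✓ 1000-1✓ 10000-✓ 10001-✓ 1001-1✓ 10011-✓ 11-100
Round 2: -0-000 100--1 100-1- 1000--
PIs = {-0-000, -00011, -00110, -10010, 0-0011, 00-011, 0010-1, 00100-, 010-11, 0100-1, 01001-, 011101, 1-0010, 10-110, 100--1, 100-1-, 1000--, 11-100, 111001}
Coverage chart:
  m0: -0-000 ←essential
  m3: -00011,0-0011,00-011
  m6: -00110 ←essential
  m8: -0-000,00100-
  m9: 0010-1,00100-
  m11: 00-011,0010-1
  m17: 0100-1 ←essential
  m18: -10010,01001-
  m19: 0-0011,010-11,0100-1,01001-
  m23: 010-11 ←essential
  m32: -0-000,1000--
  m34: 1-0010,100-1-,1000--
  m35: -00011,100--1,100-1-,1000--
  m37: 100--1 ←essential
  m38: -00110,10-110,100-1-
  m39: 100--1,100-1-
  m40: -0-000 ←essential
  m46: 10-110 ←essential
  m50: -10010,1-0010
  m52: 11-100 ←essential
  m57: 111001 ←essential
  m60: 11-100 ←essential
Essential: -0-000, -00110, 010-11, 0100-1, 10-110, 100--1, 11-100, 111001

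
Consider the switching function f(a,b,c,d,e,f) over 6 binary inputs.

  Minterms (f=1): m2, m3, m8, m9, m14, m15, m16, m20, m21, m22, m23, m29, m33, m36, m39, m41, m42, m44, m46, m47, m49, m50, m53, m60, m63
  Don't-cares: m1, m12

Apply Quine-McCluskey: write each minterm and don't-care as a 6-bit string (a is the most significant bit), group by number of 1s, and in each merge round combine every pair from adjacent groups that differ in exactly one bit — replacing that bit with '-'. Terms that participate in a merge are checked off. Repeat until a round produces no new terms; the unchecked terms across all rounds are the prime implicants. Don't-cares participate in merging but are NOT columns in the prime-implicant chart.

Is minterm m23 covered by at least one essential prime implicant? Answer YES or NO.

YES

size-2^0 implicants → 000001(✓)  000010(✓)  000011(✓)  001000(✓)  001001(✓)  001100(✓)  001110(✓)  001111(✓)  010000(✓)  010100(✓)  010101(✓)  010110(✓)  010111(✓)  011101(✓)  100001(✓)  100100(✓)  100111(✓)  101001(✓)  101010(✓)  101100(✓)  101110(✓)  101111(✓)  110001(✓)  110010  110101(✓)  111100(✓)  111111(✓)
size-2^1 implicants → -00001(✓)  -01001(✓)  -01100(✓)  -01110(✓)  -01111(✓)  -10101  00-001(✓)  0000-1  00001-  001-00  00100-  0011-0(✓)  00111-(✓)  01-101  010-00  0101-0(✓)  0101-1(✓)  01010-(✓)  01011-(✓)  1-0001  1-1100  1-1111  10-001(✓)  10-100  10-111  101-10  1011-0(✓)  10111-(✓)  110-01
size-2^2 implicants → -0-001  -011-0  -0111-  0101--
Unchecked terms (primes): -0-001, -011-0, -0111-, -10101, 0000-1, 00001-, 001-00, 00100-, 01-101, 010-00, 0101--, 1-0001, 1-1100, 1-1111, 10-100, 10-111, 101-10, 110-01, 110010
Minterm coverage:
  m2 ⊆ 00001- [E]
  m3 ⊆ 0000-1,00001-
  m8 ⊆ 001-00,00100-
  m9 ⊆ -0-001,00100-
  m14 ⊆ -011-0,-0111-
  m15 ⊆ -0111- [E]
  m16 ⊆ 010-00 [E]
  m20 ⊆ 010-00,0101--
  m21 ⊆ -10101,01-101,0101--
  m22 ⊆ 0101-- [E]
  m23 ⊆ 0101-- [E]
  m29 ⊆ 01-101 [E]
  m33 ⊆ -0-001,1-0001
  m36 ⊆ 10-100 [E]
  m39 ⊆ 10-111 [E]
  m41 ⊆ -0-001 [E]
  m42 ⊆ 101-10 [E]
  m44 ⊆ -011-0,1-1100,10-100
  m46 ⊆ -011-0,-0111-,101-10
  m47 ⊆ -0111-,1-1111,10-111
  m49 ⊆ 1-0001,110-01
  m50 ⊆ 110010 [E]
  m53 ⊆ -10101,110-01
  m60 ⊆ 1-1100 [E]
  m63 ⊆ 1-1111 [E]
E = {-0-001, -0111-, 00001-, 01-101, 010-00, 0101--, 1-1100, 1-1111, 10-100, 10-111, 101-10, 110010}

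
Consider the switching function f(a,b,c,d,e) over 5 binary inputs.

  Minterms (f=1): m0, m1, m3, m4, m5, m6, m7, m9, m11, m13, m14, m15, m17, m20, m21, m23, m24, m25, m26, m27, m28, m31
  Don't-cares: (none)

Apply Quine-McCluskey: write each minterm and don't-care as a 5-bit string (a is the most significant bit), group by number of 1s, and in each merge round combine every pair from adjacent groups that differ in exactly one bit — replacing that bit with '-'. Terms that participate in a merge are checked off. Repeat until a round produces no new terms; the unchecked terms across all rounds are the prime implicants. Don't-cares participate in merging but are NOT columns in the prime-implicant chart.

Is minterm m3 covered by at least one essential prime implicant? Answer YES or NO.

YES

Round 0: 00000✓ 00001✓ 00011✓ 00100✓ 00101✓ 00110✓ 00111✓ 01001✓ 01011✓ 01101✓ 01110✓ 01111✓ 10001✓ 10100✓ 10101✓ 10111✓ 11000✓ 11001✓ 11010✓ 11011✓ 11100✓ 11111✓
Round 1: -0001✓ -0100✓ -0101✓ -0111✓ -1001✓ -1011✓ -1111✓ 0-001✓ 0-011✓ 0-101✓ 0-110✓ 0-111✓ 00-00✓ 00-01✓ 00-11✓ 000-1✓ 0000-✓ 001-0✓ 001-1✓ 0010-✓ 0011-✓ 01-01✓ 01-11✓ 010-1✓ 011-1✓ 0111-✓ 1-001✓ 1-100 1-111✓ 10-01✓ 101-1✓ 1010-✓ 11-00 11-11✓ 110-0✓ 110-1✓ 1100-✓ 1101-✓
Round 2: --001 --111 -0-01 -01-1 -010- -1-11 -10-1 0--01✓ 0--11✓ 0-0-1✓ 0-1-1✓ 0-11- 00--1✓ 00-0- 001-- 01--1✓ 110--
Round 3: 0---1
PIs = {--001, --111, -0-01, -01-1, -010-, -1-11, -10-1, 0---1, 0-11-, 00-0-, 001--, 1-100, 11-00, 110--}
Coverage chart:
  m0: 00-0- ←essential
  m1: --001,-0-01,0---1,00-0-
  m3: 0---1 ←essential
  m4: -010-,00-0-,001--
  m5: -0-01,-01-1,-010-,0---1,00-0-,001--
  m6: 0-11-,001--
  m7: --111,-01-1,0---1,0-11-,001--
  m9: --001,-10-1,0---1
  m11: -1-11,-10-1,0---1
  m13: 0---1 ←essential
  m14: 0-11- ←essential
  m15: --111,-1-11,0---1,0-11-
  m17: --001,-0-01
  m20: -010-,1-100
  m21: -0-01,-01-1,-010-
  m23: --111,-01-1
  m24: 11-00,110--
  m25: --001,-10-1,110--
  m26: 110-- ←essential
  m27: -1-11,-10-1,110--
  m28: 1-100,11-00
  m31: --111,-1-11
Essential: 0---1, 0-11-, 00-0-, 110--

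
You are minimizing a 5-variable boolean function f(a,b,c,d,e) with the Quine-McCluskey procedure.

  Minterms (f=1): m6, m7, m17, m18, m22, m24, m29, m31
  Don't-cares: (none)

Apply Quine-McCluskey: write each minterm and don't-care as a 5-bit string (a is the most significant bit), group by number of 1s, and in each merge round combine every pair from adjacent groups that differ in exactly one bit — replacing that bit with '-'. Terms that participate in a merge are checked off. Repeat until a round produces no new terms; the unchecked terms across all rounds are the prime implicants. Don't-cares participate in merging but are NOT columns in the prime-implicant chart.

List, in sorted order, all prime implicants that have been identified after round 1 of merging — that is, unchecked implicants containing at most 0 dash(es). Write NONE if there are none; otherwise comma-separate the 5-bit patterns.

[col 0] 00110*, 00111*, 10001, 10010*, 10110*, 11000, 11101*, 11111*
[col 1] -0110, 0011-, 10-10, 111-1
Prime implicants: -0110, 0011-, 10-10, 10001, 11000, 111-1

10001, 11000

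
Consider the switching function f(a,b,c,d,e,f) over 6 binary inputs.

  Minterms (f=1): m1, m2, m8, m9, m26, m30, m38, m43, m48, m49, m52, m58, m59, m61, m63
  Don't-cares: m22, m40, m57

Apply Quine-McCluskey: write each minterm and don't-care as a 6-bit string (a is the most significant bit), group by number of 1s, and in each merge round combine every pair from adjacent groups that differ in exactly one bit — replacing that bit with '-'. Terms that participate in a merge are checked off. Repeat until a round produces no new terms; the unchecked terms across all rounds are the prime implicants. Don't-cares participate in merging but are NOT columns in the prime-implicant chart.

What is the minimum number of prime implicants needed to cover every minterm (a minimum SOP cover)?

10

Round 0: 000001✓ 000010 001000✓ 001001✓ 010110✓ 011010✓ 011110✓ 100110 101000✓ 101011✓ 110000✓ 110001✓ 110100✓ 111001✓ 111010✓ 111011✓ 111101✓ 111111✓
Round 1: -01000 -11010 00-001 00100- 01-110 011-10 1-1011 11-001 110-00 11000- 111-01✓ 111-11✓ 1110-1✓ 11101- 1111-1✓
Round 2: 111--1
PIs = {-01000, -11010, 00-001, 000010, 00100-, 01-110, 011-10, 1-1011, 100110, 11-001, 110-00, 11000-, 111--1, 11101-}
Coverage chart:
  m1: 00-001 ←essential
  m2: 000010 ←essential
  m8: -01000,00100-
  m9: 00-001,00100-
  m26: -11010,011-10
  m30: 01-110,011-10
  m38: 100110 ←essential
  m43: 1-1011 ←essential
  m48: 110-00,11000-
  m49: 11-001,11000-
  m52: 110-00 ←essential
  m58: -11010,11101-
  m59: 1-1011,111--1,11101-
  m61: 111--1 ←essential
  m63: 111--1 ←essential
Essential: 00-001, 000010, 1-1011, 100110, 110-00, 111--1
Petrick residual → -01000, -11010, 01-110, 11-001
Min cover (10 terms): b'cd'e'f' + bcd'ef' + a'b'd'e'f + a'b'c'd'ef' + a'bdef' + acd'ef + ab'c'def' + abd'e'f + abc'e'f' + abcf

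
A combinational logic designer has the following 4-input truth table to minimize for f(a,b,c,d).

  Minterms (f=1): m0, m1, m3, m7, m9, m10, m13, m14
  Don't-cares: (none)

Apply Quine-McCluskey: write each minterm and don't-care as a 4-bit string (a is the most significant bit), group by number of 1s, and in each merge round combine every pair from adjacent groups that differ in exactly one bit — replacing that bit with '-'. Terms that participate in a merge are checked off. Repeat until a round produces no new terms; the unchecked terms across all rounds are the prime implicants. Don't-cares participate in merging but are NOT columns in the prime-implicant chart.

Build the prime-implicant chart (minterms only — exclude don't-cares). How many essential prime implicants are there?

size-2^0 implicants → 0000(✓)  0001(✓)  0011(✓)  0111(✓)  1001(✓)  1010(✓)  1101(✓)  1110(✓)
size-2^1 implicants → -001  0-11  00-1  000-  1-01  1-10
Unchecked terms (primes): -001, 0-11, 00-1, 000-, 1-01, 1-10
Minterm coverage:
  m0 ⊆ 000- [E]
  m1 ⊆ -001,00-1,000-
  m3 ⊆ 0-11,00-1
  m7 ⊆ 0-11 [E]
  m9 ⊆ -001,1-01
  m10 ⊆ 1-10 [E]
  m13 ⊆ 1-01 [E]
  m14 ⊆ 1-10 [E]
E = {0-11, 000-, 1-01, 1-10}

4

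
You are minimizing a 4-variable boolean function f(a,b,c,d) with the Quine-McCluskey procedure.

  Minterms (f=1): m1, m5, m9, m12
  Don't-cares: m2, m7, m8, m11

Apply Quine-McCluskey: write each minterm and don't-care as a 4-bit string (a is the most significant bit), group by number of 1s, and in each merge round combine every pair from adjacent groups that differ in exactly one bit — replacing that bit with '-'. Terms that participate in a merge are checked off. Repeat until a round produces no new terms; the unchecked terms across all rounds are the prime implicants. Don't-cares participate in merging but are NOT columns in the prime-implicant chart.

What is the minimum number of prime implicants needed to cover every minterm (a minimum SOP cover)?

3

[col 0] 0001*, 0010, 0101*, 0111*, 1000*, 1001*, 1011*, 1100*
[col 1] -001, 0-01, 01-1, 1-00, 10-1, 100-
Prime implicants: -001, 0-01, 0010, 01-1, 1-00, 10-1, 100-
PI chart (minterm → PIs covering it):
  1 | -001,0-01
  5 | 0-01,01-1
  9 | -001,10-1,100-
  12 | 1-00  (sole → essential)
Essential prime implicants: 1-00
Petrick residual → -001, 0-01
Minimum SOP uses 3 PIs: b'c'd + a'c'd + ac'd'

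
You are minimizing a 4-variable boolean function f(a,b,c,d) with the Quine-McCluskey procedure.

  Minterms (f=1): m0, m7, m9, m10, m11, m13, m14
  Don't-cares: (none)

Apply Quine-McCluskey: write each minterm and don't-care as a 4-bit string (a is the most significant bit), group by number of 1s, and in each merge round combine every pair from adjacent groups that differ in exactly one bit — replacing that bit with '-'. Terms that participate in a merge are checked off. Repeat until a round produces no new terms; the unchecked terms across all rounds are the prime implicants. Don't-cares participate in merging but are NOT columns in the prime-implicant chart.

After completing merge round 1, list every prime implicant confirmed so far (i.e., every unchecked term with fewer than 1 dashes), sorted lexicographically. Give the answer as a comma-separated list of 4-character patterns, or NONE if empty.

0000, 0111

[col 0] 0000, 0111, 1001*, 1010*, 1011*, 1101*, 1110*
[col 1] 1-01, 1-10, 10-1, 101-
Prime implicants: 0000, 0111, 1-01, 1-10, 10-1, 101-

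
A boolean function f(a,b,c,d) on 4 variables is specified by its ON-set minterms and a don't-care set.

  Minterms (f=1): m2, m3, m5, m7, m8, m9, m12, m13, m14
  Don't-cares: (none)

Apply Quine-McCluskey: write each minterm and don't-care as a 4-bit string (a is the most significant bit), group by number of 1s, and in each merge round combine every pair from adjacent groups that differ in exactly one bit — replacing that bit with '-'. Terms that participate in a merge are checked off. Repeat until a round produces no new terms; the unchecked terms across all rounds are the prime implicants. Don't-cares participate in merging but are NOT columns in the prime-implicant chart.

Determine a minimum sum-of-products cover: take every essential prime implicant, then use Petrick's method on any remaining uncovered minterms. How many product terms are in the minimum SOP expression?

[col 0] 0010*, 0011*, 0101*, 0111*, 1000*, 1001*, 1100*, 1101*, 1110*
[col 1] -101, 0-11, 001-, 01-1, 1-00*, 1-01*, 100-*, 11-0, 110-*
[col 2] 1-0-
Prime implicants: -101, 0-11, 001-, 01-1, 1-0-, 11-0
PI chart (minterm → PIs covering it):
  2 | 001-  (sole → essential)
  3 | 0-11,001-
  5 | -101,01-1
  7 | 0-11,01-1
  8 | 1-0-  (sole → essential)
  9 | 1-0-  (sole → essential)
  12 | 1-0-,11-0
  13 | -101,1-0-
  14 | 11-0  (sole → essential)
Essential prime implicants: 001-, 1-0-, 11-0
Petrick residual → 01-1
Minimum SOP uses 4 PIs: a'b'c + a'bd + ac' + abd'

4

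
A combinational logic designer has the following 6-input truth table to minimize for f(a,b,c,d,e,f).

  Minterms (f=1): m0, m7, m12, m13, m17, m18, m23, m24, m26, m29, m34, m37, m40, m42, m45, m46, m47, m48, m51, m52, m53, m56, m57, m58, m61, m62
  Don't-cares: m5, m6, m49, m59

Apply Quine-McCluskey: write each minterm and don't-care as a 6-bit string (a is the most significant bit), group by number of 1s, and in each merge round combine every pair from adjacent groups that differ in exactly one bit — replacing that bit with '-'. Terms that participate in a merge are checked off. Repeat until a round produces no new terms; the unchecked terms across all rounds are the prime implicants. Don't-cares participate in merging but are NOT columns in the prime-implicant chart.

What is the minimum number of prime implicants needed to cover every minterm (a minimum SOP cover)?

14

size-2^0 implicants → 000000  000101(✓)  000110(✓)  000111(✓)  001100(✓)  001101(✓)  010001(✓)  010010(✓)  010111(✓)  011000(✓)  011010(✓)  011101(✓)  100010(✓)  100101(✓)  101000(✓)  101010(✓)  101101(✓)  101110(✓)  101111(✓)  110000(✓)  110001(✓)  110011(✓)  110100(✓)  110101(✓)  111000(✓)  111001(✓)  111010(✓)  111011(✓)  111101(✓)  111110(✓)
size-2^1 implicants → -00101(✓)  -01101(✓)  -10001  -11000(✓)  -11010(✓)  -11101(✓)  0-0111  0-1101(✓)  00-101(✓)  0001-1  00011-  00110-  01-010  0110-0(✓)  1-0101(✓)  1-1000(✓)  1-1010(✓)  1-1101(✓)  1-1110(✓)  10-010  10-101(✓)  101-10(✓)  1010-0(✓)  1011-1  10111-  11-000(✓)  11-001(✓)  11-011(✓)  11-101(✓)  110-00(✓)  110-01(✓)  1100-1(✓)  11000-(✓)  11010-(✓)  111-01(✓)  111-10(✓)  1110-0(✓)  1110-1(✓)  11100-(✓)  11101-(✓)
size-2^2 implicants → --1101  -0-101  -110-0  1--101  1-1-10  1-10-0  11--01  11-0-1  11-00-  110-0-  1110--
Unchecked terms (primes): --1101, -0-101, -10001, -110-0, 0-0111, 000000, 0001-1, 00011-, 00110-, 01-010, 1--101, 1-1-10, 1-10-0, 10-010, 1011-1, 10111-, 11--01, 11-0-1, 11-00-, 110-0-, 1110--
Minterm coverage:
  m0 ⊆ 000000 [E]
  m7 ⊆ 0-0111,0001-1,00011-
  m12 ⊆ 00110- [E]
  m13 ⊆ --1101,-0-101,00110-
  m17 ⊆ -10001 [E]
  m18 ⊆ 01-010 [E]
  m23 ⊆ 0-0111 [E]
  m24 ⊆ -110-0 [E]
  m26 ⊆ -110-0,01-010
  m29 ⊆ --1101 [E]
  m34 ⊆ 10-010 [E]
  m37 ⊆ -0-101,1--101
  m40 ⊆ 1-10-0 [E]
  m42 ⊆ 1-1-10,1-10-0,10-010
  m45 ⊆ --1101,-0-101,1--101,1011-1
  m46 ⊆ 1-1-10,10111-
  m47 ⊆ 1011-1,10111-
  m48 ⊆ 11-00-,110-0-
  m51 ⊆ 11-0-1 [E]
  m52 ⊆ 110-0- [E]
  m53 ⊆ 1--101,11--01,110-0-
  m56 ⊆ -110-0,1-10-0,11-00-,1110--
  m57 ⊆ 11--01,11-0-1,11-00-,1110--
  m58 ⊆ -110-0,1-1-10,1-10-0,1110--
  m61 ⊆ --1101,1--101,11--01
  m62 ⊆ 1-1-10 [E]
E = {--1101, -10001, -110-0, 0-0111, 000000, 00110-, 01-010, 1-1-10, 1-10-0, 10-010, 11-0-1, 110-0-}
Petrick residual → -0-101, 1011-1
Cover = cde'f + b'de'f + bc'd'e'f + bcd'f' + a'c'def + a'b'c'd'e'f' + a'b'cde' + a'bd'ef' + acef' + acd'f' + ab'd'ef' + ab'cdf + abd'f + abc'e'  |cover|=14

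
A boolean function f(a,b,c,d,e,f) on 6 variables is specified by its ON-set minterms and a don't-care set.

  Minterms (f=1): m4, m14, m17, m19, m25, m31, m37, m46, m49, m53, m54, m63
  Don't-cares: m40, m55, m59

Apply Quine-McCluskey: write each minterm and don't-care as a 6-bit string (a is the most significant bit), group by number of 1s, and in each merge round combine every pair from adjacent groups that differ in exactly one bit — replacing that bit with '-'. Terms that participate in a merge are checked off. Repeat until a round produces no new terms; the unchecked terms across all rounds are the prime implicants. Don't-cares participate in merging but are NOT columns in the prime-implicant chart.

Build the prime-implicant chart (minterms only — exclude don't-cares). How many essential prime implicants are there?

size-2^0 implicants → 000100  001110(✓)  010001(✓)  010011(✓)  011001(✓)  011111(✓)  100101(✓)  101000  101110(✓)  110001(✓)  110101(✓)  110110(✓)  110111(✓)  111011(✓)  111111(✓)
size-2^1 implicants → -01110  -10001  -11111  01-001  0100-1  1-0101  11-111  110-01  1101-1  11011-  111-11
Unchecked terms (primes): -01110, -10001, -11111, 000100, 01-001, 0100-1, 1-0101, 101000, 11-111, 110-01, 1101-1, 11011-, 111-11
Minterm coverage:
  m4 ⊆ 000100 [E]
  m14 ⊆ -01110 [E]
  m17 ⊆ -10001,01-001,0100-1
  m19 ⊆ 0100-1 [E]
  m25 ⊆ 01-001 [E]
  m31 ⊆ -11111 [E]
  m37 ⊆ 1-0101 [E]
  m46 ⊆ -01110 [E]
  m49 ⊆ -10001,110-01
  m53 ⊆ 1-0101,110-01,1101-1
  m54 ⊆ 11011- [E]
  m63 ⊆ -11111,11-111,111-11
E = {-01110, -11111, 000100, 01-001, 0100-1, 1-0101, 11011-}

7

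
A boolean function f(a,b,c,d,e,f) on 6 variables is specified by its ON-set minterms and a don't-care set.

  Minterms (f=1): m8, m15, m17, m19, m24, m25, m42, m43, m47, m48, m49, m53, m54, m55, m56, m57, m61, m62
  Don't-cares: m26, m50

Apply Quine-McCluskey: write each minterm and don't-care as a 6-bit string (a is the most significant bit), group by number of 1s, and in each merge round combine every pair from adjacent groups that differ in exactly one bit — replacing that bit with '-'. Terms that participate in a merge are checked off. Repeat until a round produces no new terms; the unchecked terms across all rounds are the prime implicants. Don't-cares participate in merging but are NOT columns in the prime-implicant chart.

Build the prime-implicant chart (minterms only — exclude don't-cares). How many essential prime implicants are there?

6

[col 0] 001000*, 001111*, 010001*, 010011*, 011000*, 011001*, 011010*, 101010*, 101011*, 101111*, 110000*, 110001*, 110010*, 110101*, 110110*, 110111*, 111000*, 111001*, 111101*, 111110*
[col 1] -01111, -10001*, -11000*, -11001*, 0-1000, 01-001*, 0100-1, 0110-0, 01100-*, 101-11, 10101-, 11-000*, 11-001*, 11-101*, 11-110, 110-01*, 110-10, 1100-0, 11000-*, 1101-1, 11011-, 111-01*, 11100-*
[col 2] -1-001, -1100-, 11--01, 11-00-
Prime implicants: -01111, -1-001, -1100-, 0-1000, 0100-1, 0110-0, 101-11, 10101-, 11--01, 11-00-, 11-110, 110-10, 1100-0, 1101-1, 11011-
PI chart (minterm → PIs covering it):
  8 | 0-1000  (sole → essential)
  15 | -01111  (sole → essential)
  17 | -1-001,0100-1
  19 | 0100-1  (sole → essential)
  24 | -1100-,0-1000,0110-0
  25 | -1-001,-1100-
  42 | 10101-  (sole → essential)
  43 | 101-11,10101-
  47 | -01111,101-11
  48 | 11-00-,1100-0
  49 | -1-001,11--01,11-00-
  53 | 11--01,1101-1
  54 | 11-110,110-10,11011-
  55 | 1101-1,11011-
  56 | -1100-,11-00-
  57 | -1-001,-1100-,11--01,11-00-
  61 | 11--01  (sole → essential)
  62 | 11-110  (sole → essential)
Essential prime implicants: -01111, 0-1000, 0100-1, 10101-, 11--01, 11-110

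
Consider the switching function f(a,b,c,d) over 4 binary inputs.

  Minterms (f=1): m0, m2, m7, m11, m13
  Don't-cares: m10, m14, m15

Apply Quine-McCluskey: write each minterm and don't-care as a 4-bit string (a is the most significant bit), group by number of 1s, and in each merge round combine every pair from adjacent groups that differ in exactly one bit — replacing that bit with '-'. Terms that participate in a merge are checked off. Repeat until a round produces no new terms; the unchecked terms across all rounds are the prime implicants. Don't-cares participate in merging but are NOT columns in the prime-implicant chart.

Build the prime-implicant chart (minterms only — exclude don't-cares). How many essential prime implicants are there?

4

Round 0: 0000✓ 0010✓ 0111✓ 1010✓ 1011✓ 1101✓ 1110✓ 1111✓
Round 1: -010 -111 00-0 1-10✓ 1-11✓ 101-✓ 11-1 111-✓
Round 2: 1-1-
PIs = {-010, -111, 00-0, 1-1-, 11-1}
Coverage chart:
  m0: 00-0 ←essential
  m2: -010,00-0
  m7: -111 ←essential
  m11: 1-1- ←essential
  m13: 11-1 ←essential
Essential: -111, 00-0, 1-1-, 11-1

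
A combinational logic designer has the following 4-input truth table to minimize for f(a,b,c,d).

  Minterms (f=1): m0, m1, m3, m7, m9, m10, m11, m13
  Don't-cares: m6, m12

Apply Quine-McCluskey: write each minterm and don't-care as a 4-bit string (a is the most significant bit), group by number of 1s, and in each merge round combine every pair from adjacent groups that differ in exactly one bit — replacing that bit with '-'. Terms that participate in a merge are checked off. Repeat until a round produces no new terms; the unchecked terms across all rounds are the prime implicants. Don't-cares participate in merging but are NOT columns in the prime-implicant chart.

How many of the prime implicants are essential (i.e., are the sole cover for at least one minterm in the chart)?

2

[col 0] 0000*, 0001*, 0011*, 0110*, 0111*, 1001*, 1010*, 1011*, 1100*, 1101*
[col 1] -001*, -011*, 0-11, 00-1*, 000-, 011-, 1-01, 10-1*, 101-, 110-
[col 2] -0-1
Prime implicants: -0-1, 0-11, 000-, 011-, 1-01, 101-, 110-
PI chart (minterm → PIs covering it):
  0 | 000-  (sole → essential)
  1 | -0-1,000-
  3 | -0-1,0-11
  7 | 0-11,011-
  9 | -0-1,1-01
  10 | 101-  (sole → essential)
  11 | -0-1,101-
  13 | 1-01,110-
Essential prime implicants: 000-, 101-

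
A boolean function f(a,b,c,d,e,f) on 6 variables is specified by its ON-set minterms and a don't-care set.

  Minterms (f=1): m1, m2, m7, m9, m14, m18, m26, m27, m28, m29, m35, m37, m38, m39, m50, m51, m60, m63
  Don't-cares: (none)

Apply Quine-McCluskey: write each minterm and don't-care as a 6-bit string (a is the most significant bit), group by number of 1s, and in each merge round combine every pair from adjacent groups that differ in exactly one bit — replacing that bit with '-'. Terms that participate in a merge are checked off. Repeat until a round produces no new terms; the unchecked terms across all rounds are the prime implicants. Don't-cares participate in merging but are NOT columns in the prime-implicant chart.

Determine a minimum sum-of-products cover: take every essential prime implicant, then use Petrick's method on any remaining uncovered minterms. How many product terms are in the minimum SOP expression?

12

size-2^0 implicants → 000001(✓)  000010(✓)  000111(✓)  001001(✓)  001110  010010(✓)  011010(✓)  011011(✓)  011100(✓)  011101(✓)  100011(✓)  100101(✓)  100110(✓)  100111(✓)  110010(✓)  110011(✓)  111100(✓)  111111
size-2^1 implicants → -00111  -10010  -11100  0-0010  00-001  01-010  01101-  01110-  1-0011  100-11  1001-1  10011-  11001-
Unchecked terms (primes): -00111, -10010, -11100, 0-0010, 00-001, 001110, 01-010, 01101-, 01110-, 1-0011, 100-11, 1001-1, 10011-, 11001-, 111111
Minterm coverage:
  m1 ⊆ 00-001 [E]
  m2 ⊆ 0-0010 [E]
  m7 ⊆ -00111 [E]
  m9 ⊆ 00-001 [E]
  m14 ⊆ 001110 [E]
  m18 ⊆ -10010,0-0010,01-010
  m26 ⊆ 01-010,01101-
  m27 ⊆ 01101- [E]
  m28 ⊆ -11100,01110-
  m29 ⊆ 01110- [E]
  m35 ⊆ 1-0011,100-11
  m37 ⊆ 1001-1 [E]
  m38 ⊆ 10011- [E]
  m39 ⊆ -00111,100-11,1001-1,10011-
  m50 ⊆ -10010,11001-
  m51 ⊆ 1-0011,11001-
  m60 ⊆ -11100 [E]
  m63 ⊆ 111111 [E]
E = {-00111, -11100, 0-0010, 00-001, 001110, 01101-, 01110-, 1001-1, 10011-, 111111}
Petrick residual → -10010, 1-0011
Cover = b'c'def + bc'd'ef' + bcde'f' + a'c'd'ef' + a'b'd'e'f + a'b'cdef' + a'bcd'e + a'bcde' + ac'd'ef + ab'c'df + ab'c'de + abcdef  |cover|=12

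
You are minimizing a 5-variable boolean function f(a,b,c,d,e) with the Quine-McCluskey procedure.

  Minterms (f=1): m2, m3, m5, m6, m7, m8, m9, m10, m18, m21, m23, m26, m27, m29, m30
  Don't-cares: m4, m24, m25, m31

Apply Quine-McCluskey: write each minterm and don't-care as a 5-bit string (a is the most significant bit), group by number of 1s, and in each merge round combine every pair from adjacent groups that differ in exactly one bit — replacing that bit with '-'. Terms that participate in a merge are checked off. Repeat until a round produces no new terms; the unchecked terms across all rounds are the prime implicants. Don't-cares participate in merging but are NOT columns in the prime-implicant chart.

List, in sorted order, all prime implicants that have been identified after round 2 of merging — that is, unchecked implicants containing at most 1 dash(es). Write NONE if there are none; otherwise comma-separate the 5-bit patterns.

NONE

size-2^0 implicants → 00010(✓)  00011(✓)  00100(✓)  00101(✓)  00110(✓)  00111(✓)  01000(✓)  01001(✓)  01010(✓)  10010(✓)  10101(✓)  10111(✓)  11000(✓)  11001(✓)  11010(✓)  11011(✓)  11101(✓)  11110(✓)  11111(✓)
size-2^1 implicants → -0010(✓)  -0101(✓)  -0111(✓)  -1000(✓)  -1001(✓)  -1010(✓)  0-010(✓)  00-10(✓)  00-11(✓)  0001-(✓)  001-0(✓)  001-1(✓)  0010-(✓)  0011-(✓)  010-0(✓)  0100-(✓)  1-010(✓)  1-101(✓)  1-111(✓)  101-1(✓)  11-01(✓)  11-10(✓)  11-11(✓)  110-0(✓)  110-1(✓)  1100-(✓)  1101-(✓)  111-1(✓)  1111-(✓)
size-2^2 implicants → --010  -01-1  -10-0  -100-  00-1-  001--  1-1-1  11--1  11-1-  110--
Unchecked terms (primes): --010, -01-1, -10-0, -100-, 00-1-, 001--, 1-1-1, 11--1, 11-1-, 110--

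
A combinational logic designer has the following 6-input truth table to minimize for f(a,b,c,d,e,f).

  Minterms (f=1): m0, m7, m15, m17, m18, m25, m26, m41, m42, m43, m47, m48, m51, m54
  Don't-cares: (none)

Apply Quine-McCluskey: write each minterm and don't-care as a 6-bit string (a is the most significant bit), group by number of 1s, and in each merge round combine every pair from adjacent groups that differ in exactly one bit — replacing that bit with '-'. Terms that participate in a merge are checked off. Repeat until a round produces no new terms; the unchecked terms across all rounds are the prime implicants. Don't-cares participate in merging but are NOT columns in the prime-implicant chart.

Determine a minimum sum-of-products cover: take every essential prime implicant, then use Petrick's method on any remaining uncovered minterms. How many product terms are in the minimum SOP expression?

10

Round 0: 000000 000111✓ 001111✓ 010001✓ 010010✓ 011001✓ 011010✓ 101001✓ 101010✓ 101011✓ 101111✓ 110000 110011 110110
Round 1: -01111 00-111 01-001 01-010 101-11 1010-1 10101-
PIs = {-01111, 00-111, 000000, 01-001, 01-010, 101-11, 1010-1, 10101-, 110000, 110011, 110110}
Coverage chart:
  m0: 000000 ←essential
  m7: 00-111 ←essential
  m15: -01111,00-111
  m17: 01-001 ←essential
  m18: 01-010 ←essential
  m25: 01-001 ←essential
  m26: 01-010 ←essential
  m41: 1010-1 ←essential
  m42: 10101- ←essential
  m43: 101-11,1010-1,10101-
  m47: -01111,101-11
  m48: 110000 ←essential
  m51: 110011 ←essential
  m54: 110110 ←essential
Essential: 00-111, 000000, 01-001, 01-010, 1010-1, 10101-, 110000, 110011, 110110
Petrick residual → -01111
Min cover (10 terms): b'cdef + a'b'def + a'b'c'd'e'f' + a'bd'e'f + a'bd'ef' + ab'cd'f + ab'cd'e + abc'd'e'f' + abc'd'ef + abc'def'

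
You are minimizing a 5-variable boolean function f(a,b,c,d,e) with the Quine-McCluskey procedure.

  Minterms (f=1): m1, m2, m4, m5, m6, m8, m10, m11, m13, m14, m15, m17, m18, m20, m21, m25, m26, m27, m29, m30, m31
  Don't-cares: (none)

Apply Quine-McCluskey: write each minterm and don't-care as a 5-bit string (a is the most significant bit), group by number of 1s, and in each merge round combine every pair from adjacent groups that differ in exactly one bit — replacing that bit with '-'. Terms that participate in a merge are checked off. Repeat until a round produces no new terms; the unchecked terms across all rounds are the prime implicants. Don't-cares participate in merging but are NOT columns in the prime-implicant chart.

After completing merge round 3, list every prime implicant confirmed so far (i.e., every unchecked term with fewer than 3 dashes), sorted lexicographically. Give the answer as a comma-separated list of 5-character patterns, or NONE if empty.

--010, --101, -0-01, -010-, -11-1, 0--10, 001-0, 010-0, 1--01, 11--1

Round 0: 00001✓ 00010✓ 00100✓ 00101✓ 00110✓ 01000✓ 01010✓ 01011✓ 01101✓ 01110✓ 01111✓ 10001✓ 10010✓ 10100✓ 10101✓ 11001✓ 11010✓ 11011✓ 11101✓ 11110✓ 11111✓
Round 1: -0001✓ -0010✓ -0100✓ -0101✓ -1010✓ -1011✓ -1101✓ -1110✓ -1111✓ 0-010✓ 0-101✓ 0-110✓ 00-01✓ 00-10✓ 001-0 0010-✓ 01-10✓ 01-11✓ 010-0 0101-✓ 011-1✓ 0111-✓ 1-001✓ 1-010✓ 1-101✓ 10-01✓ 1010-✓ 11-01✓ 11-10✓ 11-11✓ 110-1✓ 1101-✓ 111-1✓ 1111-✓
Round 2: --010 --101 -0-01 -010- -1-10✓ -1-11✓ -101-✓ -11-1 -111-✓ 0--10 01-1-✓ 1--01 11--1 11-1-✓
Round 3: -1-1-
PIs = {--010, --101, -0-01, -010-, -1-1-, -11-1, 0--10, 001-0, 010-0, 1--01, 11--1}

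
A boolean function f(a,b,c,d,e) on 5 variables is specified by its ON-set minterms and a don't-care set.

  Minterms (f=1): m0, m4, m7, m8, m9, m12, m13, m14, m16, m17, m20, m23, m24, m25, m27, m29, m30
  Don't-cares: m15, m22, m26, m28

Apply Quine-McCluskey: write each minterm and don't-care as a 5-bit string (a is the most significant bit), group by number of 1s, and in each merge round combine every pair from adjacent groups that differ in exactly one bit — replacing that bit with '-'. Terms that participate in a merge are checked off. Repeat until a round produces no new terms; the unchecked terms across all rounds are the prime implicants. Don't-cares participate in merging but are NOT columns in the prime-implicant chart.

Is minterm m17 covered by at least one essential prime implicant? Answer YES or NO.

YES

[col 0] 00000*, 00100*, 00111*, 01000*, 01001*, 01100*, 01101*, 01110*, 01111*, 10000*, 10001*, 10100*, 10110*, 10111*, 11000*, 11001*, 11010*, 11011*, 11100*, 11101*, 11110*
[col 1] -0000*, -0100*, -0111, -1000*, -1001*, -1100*, -1101*, -1110*, 0-000*, 0-100*, 0-111, 00-00*, 01-00*, 01-01*, 0100-*, 011-0*, 011-1*, 0110-*, 0111-*, 1-000*, 1-001*, 1-100*, 1-110*, 10-00*, 1000-*, 101-0*, 1011-, 11-00*, 11-01*, 11-10*, 110-0*, 110-1*, 1100-*, 1101-*, 111-0*, 1110-*
[col 2] --000*, --100*, -0-00*, -1-00*, -1-01*, -100-*, -11-0, -110-*, 0--00*, 01-0-*, 011--, 1--00*, 1-00-, 1-1-0, 11--0, 11-0-*, 110--
[col 3] ---00, -1-0-
Prime implicants: ---00, -0111, -1-0-, -11-0, 0-111, 011--, 1-00-, 1-1-0, 1011-, 11--0, 110--
PI chart (minterm → PIs covering it):
  0 | ---00  (sole → essential)
  4 | ---00  (sole → essential)
  7 | -0111,0-111
  8 | ---00,-1-0-
  9 | -1-0-  (sole → essential)
  12 | ---00,-1-0-,-11-0,011--
  13 | -1-0-,011--
  14 | -11-0,011--
  16 | ---00,1-00-
  17 | 1-00-  (sole → essential)
  20 | ---00,1-1-0
  23 | -0111,1011-
  24 | ---00,-1-0-,1-00-,11--0,110--
  25 | -1-0-,1-00-,110--
  27 | 110--  (sole → essential)
  29 | -1-0-  (sole → essential)
  30 | -11-0,1-1-0,11--0
Essential prime implicants: ---00, -1-0-, 1-00-, 110--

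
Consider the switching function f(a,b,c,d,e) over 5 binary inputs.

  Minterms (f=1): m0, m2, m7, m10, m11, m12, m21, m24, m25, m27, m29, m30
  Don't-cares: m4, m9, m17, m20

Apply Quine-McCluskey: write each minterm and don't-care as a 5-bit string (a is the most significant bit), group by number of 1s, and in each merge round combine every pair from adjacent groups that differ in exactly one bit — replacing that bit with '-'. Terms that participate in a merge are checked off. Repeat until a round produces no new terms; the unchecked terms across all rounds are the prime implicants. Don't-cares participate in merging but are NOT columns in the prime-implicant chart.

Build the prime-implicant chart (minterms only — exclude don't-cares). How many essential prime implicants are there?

6

[col 0] 00000*, 00010*, 00100*, 00111, 01001*, 01010*, 01011*, 01100*, 10001*, 10100*, 10101*, 11000*, 11001*, 11011*, 11101*, 11110
[col 1] -0100, -1001*, -1011*, 0-010, 0-100, 00-00, 000-0, 010-1*, 0101-, 1-001*, 1-101*, 10-01*, 1010-, 11-01*, 110-1*, 1100-
[col 2] -10-1, 1--01
Prime implicants: -0100, -10-1, 0-010, 0-100, 00-00, 000-0, 00111, 0101-, 1--01, 1010-, 1100-, 11110
PI chart (minterm → PIs covering it):
  0 | 00-00,000-0
  2 | 0-010,000-0
  7 | 00111  (sole → essential)
  10 | 0-010,0101-
  11 | -10-1,0101-
  12 | 0-100  (sole → essential)
  21 | 1--01,1010-
  24 | 1100-  (sole → essential)
  25 | -10-1,1--01,1100-
  27 | -10-1  (sole → essential)
  29 | 1--01  (sole → essential)
  30 | 11110  (sole → essential)
Essential prime implicants: -10-1, 0-100, 00111, 1--01, 1100-, 11110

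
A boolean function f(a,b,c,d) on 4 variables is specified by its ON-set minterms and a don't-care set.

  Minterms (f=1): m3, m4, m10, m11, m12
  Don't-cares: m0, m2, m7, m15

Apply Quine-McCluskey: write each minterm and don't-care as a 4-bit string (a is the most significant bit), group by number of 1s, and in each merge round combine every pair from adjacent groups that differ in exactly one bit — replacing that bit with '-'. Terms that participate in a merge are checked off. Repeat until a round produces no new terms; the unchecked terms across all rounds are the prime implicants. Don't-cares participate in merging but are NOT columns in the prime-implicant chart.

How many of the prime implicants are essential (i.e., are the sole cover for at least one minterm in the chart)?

2

size-2^0 implicants → 0000(✓)  0010(✓)  0011(✓)  0100(✓)  0111(✓)  1010(✓)  1011(✓)  1100(✓)  1111(✓)
size-2^1 implicants → -010(✓)  -011(✓)  -100  -111(✓)  0-00  0-11(✓)  00-0  001-(✓)  1-11(✓)  101-(✓)
size-2^2 implicants → --11  -01-
Unchecked terms (primes): --11, -01-, -100, 0-00, 00-0
Minterm coverage:
  m3 ⊆ --11,-01-
  m4 ⊆ -100,0-00
  m10 ⊆ -01- [E]
  m11 ⊆ --11,-01-
  m12 ⊆ -100 [E]
E = {-01-, -100}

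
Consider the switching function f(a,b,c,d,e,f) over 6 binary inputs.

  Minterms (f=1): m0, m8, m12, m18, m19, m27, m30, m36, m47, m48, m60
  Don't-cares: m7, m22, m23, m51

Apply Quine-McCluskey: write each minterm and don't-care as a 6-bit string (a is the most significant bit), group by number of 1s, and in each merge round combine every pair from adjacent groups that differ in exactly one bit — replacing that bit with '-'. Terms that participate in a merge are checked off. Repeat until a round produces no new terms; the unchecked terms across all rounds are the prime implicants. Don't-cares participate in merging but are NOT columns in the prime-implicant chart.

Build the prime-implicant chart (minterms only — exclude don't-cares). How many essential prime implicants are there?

9

[col 0] 000000*, 000111*, 001000*, 001100*, 010010*, 010011*, 010110*, 010111*, 011011*, 011110*, 100100, 101111, 110000, 110011*, 111100
[col 1] -10011, 0-0111, 00-000, 001-00, 01-011, 01-110, 010-10*, 010-11*, 01001-*, 01011-*
[col 2] 010-1-
Prime implicants: -10011, 0-0111, 00-000, 001-00, 01-011, 01-110, 010-1-, 100100, 101111, 110000, 111100
PI chart (minterm → PIs covering it):
  0 | 00-000  (sole → essential)
  8 | 00-000,001-00
  12 | 001-00  (sole → essential)
  18 | 010-1-  (sole → essential)
  19 | -10011,01-011,010-1-
  27 | 01-011  (sole → essential)
  30 | 01-110  (sole → essential)
  36 | 100100  (sole → essential)
  47 | 101111  (sole → essential)
  48 | 110000  (sole → essential)
  60 | 111100  (sole → essential)
Essential prime implicants: 00-000, 001-00, 01-011, 01-110, 010-1-, 100100, 101111, 110000, 111100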